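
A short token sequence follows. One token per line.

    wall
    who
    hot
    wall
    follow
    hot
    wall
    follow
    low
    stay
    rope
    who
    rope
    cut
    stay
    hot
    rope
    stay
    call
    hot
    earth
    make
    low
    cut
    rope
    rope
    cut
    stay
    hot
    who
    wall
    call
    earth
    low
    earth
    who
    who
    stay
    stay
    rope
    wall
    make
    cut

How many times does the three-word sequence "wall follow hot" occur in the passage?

Scanning the 41 overlapping trigram windows for "wall follow hot":
  position 4–6: wall follow hot

1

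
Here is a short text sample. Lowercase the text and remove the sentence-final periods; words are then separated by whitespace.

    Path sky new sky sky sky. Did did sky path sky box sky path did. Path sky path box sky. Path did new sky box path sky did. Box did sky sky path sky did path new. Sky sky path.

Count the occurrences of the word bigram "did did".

1

Scanning the 39 overlapping bigram windows for "did did":
  position 7–8: did did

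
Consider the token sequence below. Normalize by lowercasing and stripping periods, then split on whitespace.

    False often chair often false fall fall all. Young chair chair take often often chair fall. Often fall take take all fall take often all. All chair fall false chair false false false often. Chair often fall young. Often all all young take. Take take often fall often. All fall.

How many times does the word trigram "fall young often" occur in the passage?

Scanning the 48 overlapping trigram windows for "fall young often":
  position 37–39: fall young often

1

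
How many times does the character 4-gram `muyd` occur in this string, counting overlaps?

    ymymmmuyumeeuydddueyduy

Sliding a length-4 window over the 23 characters (20 positions):
  (no match at any position)

0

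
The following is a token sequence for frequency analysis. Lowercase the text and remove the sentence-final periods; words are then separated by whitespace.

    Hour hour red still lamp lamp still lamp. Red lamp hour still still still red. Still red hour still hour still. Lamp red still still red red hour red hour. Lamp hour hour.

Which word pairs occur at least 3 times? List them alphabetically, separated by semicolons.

hour still; red hour; red still; still lamp; still red; still still

Bigram counts meeting the condition (at least 3 times):
  hour still: 3
  red hour: 3
  red still: 3
  still lamp: 3
  still red: 3
  still still: 3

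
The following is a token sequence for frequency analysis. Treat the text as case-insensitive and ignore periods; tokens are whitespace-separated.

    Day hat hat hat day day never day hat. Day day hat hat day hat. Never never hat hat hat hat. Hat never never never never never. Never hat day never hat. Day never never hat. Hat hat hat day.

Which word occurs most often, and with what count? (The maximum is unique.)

Unigram frequencies (highest first):
  hat: 18
  never: 12
  day: 10

"hat", 18 times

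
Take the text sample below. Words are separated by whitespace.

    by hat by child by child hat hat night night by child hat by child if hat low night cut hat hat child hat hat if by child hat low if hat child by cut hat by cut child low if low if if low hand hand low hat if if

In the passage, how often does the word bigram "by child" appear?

5

Scanning the 50 overlapping bigram windows for "by child":
  position 3–4: by child
  position 5–6: by child
  position 11–12: by child
  position 14–15: by child
  position 27–28: by child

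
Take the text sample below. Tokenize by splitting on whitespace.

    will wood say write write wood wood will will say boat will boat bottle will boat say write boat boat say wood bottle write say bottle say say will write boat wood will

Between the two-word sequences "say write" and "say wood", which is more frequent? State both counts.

"say write": 2 occurrences
"say wood": 1 occurrence

"say write" (2 vs 1)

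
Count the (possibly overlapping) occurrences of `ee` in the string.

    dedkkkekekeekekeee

3

Sliding a length-2 window over the 18 characters (17 positions):
  position 11–12: ee
  position 16–17: ee
  position 17–18: ee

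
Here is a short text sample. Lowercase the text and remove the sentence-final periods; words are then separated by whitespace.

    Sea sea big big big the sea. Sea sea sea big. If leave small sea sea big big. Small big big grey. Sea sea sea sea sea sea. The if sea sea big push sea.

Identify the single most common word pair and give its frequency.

"sea sea", 11 times

Bigram frequencies (highest first):
  sea sea: 11
  sea big: 4
  big big: 4
  big the: 1
  the sea: 1
  big if: 1
  … (12 more, each ≤ 1)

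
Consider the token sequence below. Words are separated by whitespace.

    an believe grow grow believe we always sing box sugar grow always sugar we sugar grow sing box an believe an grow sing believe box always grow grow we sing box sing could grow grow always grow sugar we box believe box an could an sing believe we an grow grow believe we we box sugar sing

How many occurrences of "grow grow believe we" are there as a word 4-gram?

Scanning the 54 overlapping 4-gram windows for "grow grow believe we":
  position 3–6: grow grow believe we
  position 50–53: grow grow believe we

2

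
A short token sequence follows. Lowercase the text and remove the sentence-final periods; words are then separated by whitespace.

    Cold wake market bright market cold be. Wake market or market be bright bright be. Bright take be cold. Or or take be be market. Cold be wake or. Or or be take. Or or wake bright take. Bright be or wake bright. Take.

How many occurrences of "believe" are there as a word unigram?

0

Scanning the 44 tokens for "believe":
  (none found)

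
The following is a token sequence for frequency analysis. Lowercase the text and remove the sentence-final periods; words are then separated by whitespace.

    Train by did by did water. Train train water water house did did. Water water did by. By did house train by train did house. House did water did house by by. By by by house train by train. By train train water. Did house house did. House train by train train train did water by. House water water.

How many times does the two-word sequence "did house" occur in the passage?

Scanning the 58 overlapping bigram windows for "did house":
  position 19–20: did house
  position 24–25: did house
  position 29–30: did house
  position 44–45: did house
  position 47–48: did house

5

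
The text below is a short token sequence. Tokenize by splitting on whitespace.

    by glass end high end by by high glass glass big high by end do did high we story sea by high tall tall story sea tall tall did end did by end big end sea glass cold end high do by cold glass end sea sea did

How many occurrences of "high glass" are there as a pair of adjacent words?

1

Scanning the 47 overlapping bigram windows for "high glass":
  position 8–9: high glass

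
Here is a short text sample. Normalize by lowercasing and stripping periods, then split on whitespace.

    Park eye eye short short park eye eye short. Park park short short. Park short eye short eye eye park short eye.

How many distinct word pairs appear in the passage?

9

22 tokens → 21 bigram windows in total.
Repeated bigrams (each contributes count−1 duplicates):
  eye eye: 3
  eye short: 3
  park short: 3
  short eye: 3
  short park: 3
  park eye: 2
  short short: 2
12 duplicate windows → 21 − 12 = 9 distinct.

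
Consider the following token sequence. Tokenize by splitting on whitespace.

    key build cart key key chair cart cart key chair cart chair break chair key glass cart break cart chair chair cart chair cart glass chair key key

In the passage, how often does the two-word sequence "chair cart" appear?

Scanning the 27 overlapping bigram windows for "chair cart":
  position 6–7: chair cart
  position 10–11: chair cart
  position 21–22: chair cart
  position 23–24: chair cart

4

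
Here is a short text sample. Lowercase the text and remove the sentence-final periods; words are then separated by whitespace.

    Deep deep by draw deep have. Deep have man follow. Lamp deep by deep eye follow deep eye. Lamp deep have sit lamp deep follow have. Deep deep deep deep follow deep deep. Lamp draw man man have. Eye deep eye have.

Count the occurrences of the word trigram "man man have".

Scanning the 40 overlapping trigram windows for "man man have":
  position 36–38: man man have

1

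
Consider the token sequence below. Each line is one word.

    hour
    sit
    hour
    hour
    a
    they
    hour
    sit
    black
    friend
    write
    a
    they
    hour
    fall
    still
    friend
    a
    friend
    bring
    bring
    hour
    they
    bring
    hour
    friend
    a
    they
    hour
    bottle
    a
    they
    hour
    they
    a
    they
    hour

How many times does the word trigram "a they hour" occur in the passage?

Scanning the 35 overlapping trigram windows for "a they hour":
  position 5–7: a they hour
  position 12–14: a they hour
  position 27–29: a they hour
  position 31–33: a they hour
  position 35–37: a they hour

5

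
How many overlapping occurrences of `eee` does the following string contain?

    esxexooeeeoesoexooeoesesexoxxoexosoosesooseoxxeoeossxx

Sliding a length-3 window over the 54 characters (52 positions):
  position 8–10: eee

1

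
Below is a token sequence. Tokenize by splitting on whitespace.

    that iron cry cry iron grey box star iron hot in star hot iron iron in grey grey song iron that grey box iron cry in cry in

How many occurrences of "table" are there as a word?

0

Scanning the 28 tokens for "table":
  (none found)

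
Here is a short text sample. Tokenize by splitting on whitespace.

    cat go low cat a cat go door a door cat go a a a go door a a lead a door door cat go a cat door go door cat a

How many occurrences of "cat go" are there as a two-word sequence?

Scanning the 31 overlapping bigram windows for "cat go":
  position 1–2: cat go
  position 6–7: cat go
  position 11–12: cat go
  position 24–25: cat go

4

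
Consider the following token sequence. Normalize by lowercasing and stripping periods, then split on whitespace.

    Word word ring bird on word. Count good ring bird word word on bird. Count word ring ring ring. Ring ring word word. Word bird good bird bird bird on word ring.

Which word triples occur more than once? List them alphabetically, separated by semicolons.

bird on word; ring ring ring

Trigram counts meeting the condition (more than once):
  bird on word: 2
  ring ring ring: 3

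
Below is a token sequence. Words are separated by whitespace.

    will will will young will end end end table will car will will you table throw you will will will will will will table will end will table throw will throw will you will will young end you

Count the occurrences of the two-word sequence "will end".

Scanning the 37 overlapping bigram windows for "will end":
  position 5–6: will end
  position 25–26: will end

2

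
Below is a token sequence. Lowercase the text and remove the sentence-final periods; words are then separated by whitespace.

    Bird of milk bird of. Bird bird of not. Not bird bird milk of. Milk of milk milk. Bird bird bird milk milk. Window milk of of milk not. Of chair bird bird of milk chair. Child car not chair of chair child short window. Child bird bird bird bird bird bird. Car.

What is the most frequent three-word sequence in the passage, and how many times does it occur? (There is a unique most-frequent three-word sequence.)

Trigram frequencies (highest first):
  bird bird bird: 5
  bird of milk: 2
  bird bird of: 2
  bird bird milk: 2
  milk of milk: 2
  of milk bird: 1
  … (37 more, each ≤ 1)

"bird bird bird", 5 times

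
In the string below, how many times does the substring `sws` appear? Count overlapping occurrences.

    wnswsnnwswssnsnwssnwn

Sliding a length-3 window over the 21 characters (19 positions):
  position 3–5: sws
  position 9–11: sws

2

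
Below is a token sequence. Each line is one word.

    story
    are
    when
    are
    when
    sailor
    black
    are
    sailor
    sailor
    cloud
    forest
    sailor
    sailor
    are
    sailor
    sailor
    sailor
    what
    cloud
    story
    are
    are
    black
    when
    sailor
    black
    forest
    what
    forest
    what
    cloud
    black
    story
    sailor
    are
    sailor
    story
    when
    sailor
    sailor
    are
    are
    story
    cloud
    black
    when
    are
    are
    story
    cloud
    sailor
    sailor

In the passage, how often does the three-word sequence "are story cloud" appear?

2

Scanning the 51 overlapping trigram windows for "are story cloud":
  position 43–45: are story cloud
  position 49–51: are story cloud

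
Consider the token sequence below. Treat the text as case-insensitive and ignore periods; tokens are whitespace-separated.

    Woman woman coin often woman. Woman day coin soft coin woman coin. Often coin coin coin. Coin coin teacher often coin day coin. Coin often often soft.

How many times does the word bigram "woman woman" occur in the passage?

Scanning the 26 overlapping bigram windows for "woman woman":
  position 1–2: woman woman
  position 5–6: woman woman

2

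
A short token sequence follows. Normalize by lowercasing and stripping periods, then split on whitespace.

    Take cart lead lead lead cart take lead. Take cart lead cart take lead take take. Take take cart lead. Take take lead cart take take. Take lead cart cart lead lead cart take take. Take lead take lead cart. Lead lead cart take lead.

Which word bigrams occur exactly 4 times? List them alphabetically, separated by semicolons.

lead lead; lead take

Bigram counts meeting the condition (exactly 4 times):
  lead lead: 4
  lead take: 4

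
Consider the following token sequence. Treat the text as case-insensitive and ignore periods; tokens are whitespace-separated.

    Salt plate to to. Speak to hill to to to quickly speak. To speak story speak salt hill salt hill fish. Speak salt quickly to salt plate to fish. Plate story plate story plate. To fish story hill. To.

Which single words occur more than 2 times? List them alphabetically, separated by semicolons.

fish; hill; plate; salt; speak; story; to

Unigram counts meeting the condition (more than 2 times):
  fish: 3
  hill: 4
  plate: 5
  salt: 5
  speak: 5
  story: 4
  to: 11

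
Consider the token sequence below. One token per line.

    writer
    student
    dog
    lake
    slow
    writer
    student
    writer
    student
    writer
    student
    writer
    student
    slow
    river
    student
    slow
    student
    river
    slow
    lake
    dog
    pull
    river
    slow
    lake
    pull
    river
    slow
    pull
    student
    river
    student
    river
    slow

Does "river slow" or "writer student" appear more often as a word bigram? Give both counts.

"writer student" (5 vs 4)

"river slow": 4 occurrences
"writer student": 5 occurrences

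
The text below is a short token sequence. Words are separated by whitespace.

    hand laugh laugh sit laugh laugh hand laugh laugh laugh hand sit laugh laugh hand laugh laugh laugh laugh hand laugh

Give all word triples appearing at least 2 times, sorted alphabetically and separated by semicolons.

Trigram counts meeting the condition (at least 2 times):
  hand laugh laugh: 3
  laugh hand laugh: 3
  laugh laugh hand: 4
  laugh laugh laugh: 3
  sit laugh laugh: 2

hand laugh laugh; laugh hand laugh; laugh laugh hand; laugh laugh laugh; sit laugh laugh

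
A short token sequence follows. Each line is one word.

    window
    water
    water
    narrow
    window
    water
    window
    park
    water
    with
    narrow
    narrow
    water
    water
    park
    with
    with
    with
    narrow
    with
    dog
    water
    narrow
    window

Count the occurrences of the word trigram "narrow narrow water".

1

Scanning the 22 overlapping trigram windows for "narrow narrow water":
  position 11–13: narrow narrow water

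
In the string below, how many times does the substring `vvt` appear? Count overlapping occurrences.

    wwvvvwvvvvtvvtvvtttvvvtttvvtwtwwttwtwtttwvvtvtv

6

Sliding a length-3 window over the 47 characters (45 positions):
  position 9–11: vvt
  position 12–14: vvt
  position 15–17: vvt
  position 21–23: vvt
  position 26–28: vvt
  position 42–44: vvt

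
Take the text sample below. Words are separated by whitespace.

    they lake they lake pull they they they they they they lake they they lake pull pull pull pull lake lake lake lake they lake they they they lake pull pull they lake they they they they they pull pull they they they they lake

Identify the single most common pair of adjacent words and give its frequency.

Bigram frequencies (highest first):
  they they: 15
  they lake: 8
  lake they: 5
  pull pull: 5
  lake pull: 3
  pull they: 3
  … (3 more, each ≤ 3)

"they they", 15 times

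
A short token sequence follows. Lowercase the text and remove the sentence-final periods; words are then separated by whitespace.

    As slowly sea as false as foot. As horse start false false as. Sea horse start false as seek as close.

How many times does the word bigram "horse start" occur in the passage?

2

Scanning the 20 overlapping bigram windows for "horse start":
  position 9–10: horse start
  position 15–16: horse start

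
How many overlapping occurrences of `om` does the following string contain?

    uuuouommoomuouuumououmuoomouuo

Sliding a length-2 window over the 30 characters (29 positions):
  position 6–7: om
  position 10–11: om
  position 25–26: om

3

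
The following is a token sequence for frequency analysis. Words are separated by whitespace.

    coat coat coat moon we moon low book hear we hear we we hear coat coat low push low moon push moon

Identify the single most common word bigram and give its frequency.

Bigram frequencies (highest first):
  coat coat: 3
  hear we: 2
  we hear: 2
  coat moon: 1
  moon we: 1
  we moon: 1
  … (11 more, each ≤ 1)

"coat coat", 3 times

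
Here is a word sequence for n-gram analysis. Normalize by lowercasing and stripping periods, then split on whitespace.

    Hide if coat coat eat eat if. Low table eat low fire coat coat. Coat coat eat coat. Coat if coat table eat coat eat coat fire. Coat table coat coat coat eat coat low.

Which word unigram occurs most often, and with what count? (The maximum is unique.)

"coat", 16 times

Unigram frequencies (highest first):
  coat: 16
  eat: 7
  if: 3
  low: 3
  table: 3
  fire: 2
  … (1 more, each ≤ 1)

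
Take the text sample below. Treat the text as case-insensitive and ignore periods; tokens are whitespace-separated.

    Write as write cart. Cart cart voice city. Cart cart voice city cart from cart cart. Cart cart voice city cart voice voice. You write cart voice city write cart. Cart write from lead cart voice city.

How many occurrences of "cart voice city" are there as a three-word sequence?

Scanning the 35 overlapping trigram windows for "cart voice city":
  position 6–8: cart voice city
  position 10–12: cart voice city
  position 18–20: cart voice city
  position 26–28: cart voice city
  position 35–37: cart voice city

5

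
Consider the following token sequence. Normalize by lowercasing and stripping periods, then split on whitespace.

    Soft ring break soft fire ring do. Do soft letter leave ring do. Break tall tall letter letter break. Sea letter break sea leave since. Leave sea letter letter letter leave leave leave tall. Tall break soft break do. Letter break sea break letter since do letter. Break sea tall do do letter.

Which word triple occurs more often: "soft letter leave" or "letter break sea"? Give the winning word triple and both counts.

"letter break sea" (4 vs 1)

"soft letter leave": 1 occurrence
"letter break sea": 4 occurrences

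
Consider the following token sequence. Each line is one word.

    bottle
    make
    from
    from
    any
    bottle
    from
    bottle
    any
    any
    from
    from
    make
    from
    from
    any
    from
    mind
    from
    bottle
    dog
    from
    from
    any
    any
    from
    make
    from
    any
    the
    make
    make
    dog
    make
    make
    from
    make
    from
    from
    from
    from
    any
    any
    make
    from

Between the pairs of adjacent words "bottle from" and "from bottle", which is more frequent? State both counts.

"from bottle" (2 vs 1)

"bottle from": 1 occurrence
"from bottle": 2 occurrences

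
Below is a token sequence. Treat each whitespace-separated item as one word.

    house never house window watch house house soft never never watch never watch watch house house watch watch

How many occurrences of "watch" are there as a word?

6

Scanning the 18 tokens for "watch":
  position 5: watch
  position 11: watch
  position 13: watch
  position 14: watch
  position 17: watch
  position 18: watch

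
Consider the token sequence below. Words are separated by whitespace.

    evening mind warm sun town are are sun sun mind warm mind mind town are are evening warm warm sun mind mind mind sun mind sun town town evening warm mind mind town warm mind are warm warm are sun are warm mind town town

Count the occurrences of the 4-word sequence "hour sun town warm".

Scanning the 42 overlapping 4-gram windows for "hour sun town warm":
  (none found)

0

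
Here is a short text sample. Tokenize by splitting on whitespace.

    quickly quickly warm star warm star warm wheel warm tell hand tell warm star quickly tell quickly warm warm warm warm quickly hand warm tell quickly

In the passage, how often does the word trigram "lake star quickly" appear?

0

Scanning the 24 overlapping trigram windows for "lake star quickly":
  (none found)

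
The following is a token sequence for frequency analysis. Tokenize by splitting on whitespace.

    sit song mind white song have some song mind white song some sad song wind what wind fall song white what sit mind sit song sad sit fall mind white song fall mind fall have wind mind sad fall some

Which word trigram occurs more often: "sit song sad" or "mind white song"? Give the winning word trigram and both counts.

"sit song sad": 1 occurrence
"mind white song": 3 occurrences

"mind white song" (3 vs 1)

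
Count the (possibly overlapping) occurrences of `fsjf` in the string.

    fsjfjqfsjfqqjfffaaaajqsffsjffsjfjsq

Sliding a length-4 window over the 35 characters (32 positions):
  position 1–4: fsjf
  position 7–10: fsjf
  position 25–28: fsjf
  position 29–32: fsjf

4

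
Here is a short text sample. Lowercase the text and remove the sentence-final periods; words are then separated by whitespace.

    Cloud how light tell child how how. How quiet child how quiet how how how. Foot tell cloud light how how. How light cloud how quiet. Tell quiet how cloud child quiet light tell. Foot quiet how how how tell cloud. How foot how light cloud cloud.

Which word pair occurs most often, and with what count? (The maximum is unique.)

"how how", 8 times

Bigram frequencies (highest first):
  how how: 8
  cloud how: 3
  how light: 3
  how quiet: 3
  quiet how: 3
  light tell: 2
  … (20 more, each ≤ 2)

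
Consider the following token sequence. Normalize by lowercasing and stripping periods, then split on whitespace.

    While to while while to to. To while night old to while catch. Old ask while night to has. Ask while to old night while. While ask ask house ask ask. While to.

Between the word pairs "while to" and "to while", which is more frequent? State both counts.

"while to" (4 vs 3)

"while to": 4 occurrences
"to while": 3 occurrences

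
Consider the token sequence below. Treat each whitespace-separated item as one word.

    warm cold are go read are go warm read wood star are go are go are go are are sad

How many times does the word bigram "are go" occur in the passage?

5

Scanning the 19 overlapping bigram windows for "are go":
  position 3–4: are go
  position 6–7: are go
  position 12–13: are go
  position 14–15: are go
  position 16–17: are go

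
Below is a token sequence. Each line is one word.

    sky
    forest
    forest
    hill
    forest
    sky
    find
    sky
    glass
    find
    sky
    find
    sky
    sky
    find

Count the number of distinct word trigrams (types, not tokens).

15 tokens → 13 trigram windows in total.
Repeated trigrams (each contributes count−1 duplicates):
  sky find sky: 2
1 duplicate windows → 13 − 1 = 12 distinct.

12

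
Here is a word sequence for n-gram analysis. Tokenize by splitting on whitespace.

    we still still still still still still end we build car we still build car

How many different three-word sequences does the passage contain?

15 tokens → 13 trigram windows in total.
Repeated trigrams (each contributes count−1 duplicates):
  still still still: 4
3 duplicate windows → 13 − 3 = 10 distinct.

10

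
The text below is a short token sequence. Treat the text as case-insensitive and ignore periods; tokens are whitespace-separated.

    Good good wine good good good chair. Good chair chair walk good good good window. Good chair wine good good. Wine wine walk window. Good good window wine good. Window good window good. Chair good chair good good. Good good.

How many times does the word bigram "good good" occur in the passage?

Scanning the 39 overlapping bigram windows for "good good":
  position 1–2: good good
  position 4–5: good good
  position 5–6: good good
  position 12–13: good good
  position 13–14: good good
  position 19–20: good good
  position 25–26: good good
  position 37–38: good good
  position 38–39: good good
  position 39–40: good good

10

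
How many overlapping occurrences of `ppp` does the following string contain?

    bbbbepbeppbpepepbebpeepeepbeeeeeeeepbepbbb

Sliding a length-3 window over the 42 characters (40 positions):
  (no match at any position)

0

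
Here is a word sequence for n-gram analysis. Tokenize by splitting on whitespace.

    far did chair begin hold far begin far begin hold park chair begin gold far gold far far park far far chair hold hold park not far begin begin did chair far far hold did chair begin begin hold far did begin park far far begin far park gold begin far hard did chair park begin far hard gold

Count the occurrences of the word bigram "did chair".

4

Scanning the 58 overlapping bigram windows for "did chair":
  position 2–3: did chair
  position 30–31: did chair
  position 35–36: did chair
  position 53–54: did chair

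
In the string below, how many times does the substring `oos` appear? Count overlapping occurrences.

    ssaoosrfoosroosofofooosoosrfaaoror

Sliding a length-3 window over the 34 characters (32 positions):
  position 4–6: oos
  position 9–11: oos
  position 13–15: oos
  position 21–23: oos
  position 24–26: oos

5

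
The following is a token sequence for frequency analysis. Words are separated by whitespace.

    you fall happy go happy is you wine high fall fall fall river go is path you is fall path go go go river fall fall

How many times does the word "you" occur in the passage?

3

Scanning the 26 tokens for "you":
  position 1: you
  position 7: you
  position 17: you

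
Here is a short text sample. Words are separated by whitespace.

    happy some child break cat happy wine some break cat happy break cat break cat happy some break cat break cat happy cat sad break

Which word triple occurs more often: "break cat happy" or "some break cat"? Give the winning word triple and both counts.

"break cat happy" (4 vs 2)

"break cat happy": 4 occurrences
"some break cat": 2 occurrences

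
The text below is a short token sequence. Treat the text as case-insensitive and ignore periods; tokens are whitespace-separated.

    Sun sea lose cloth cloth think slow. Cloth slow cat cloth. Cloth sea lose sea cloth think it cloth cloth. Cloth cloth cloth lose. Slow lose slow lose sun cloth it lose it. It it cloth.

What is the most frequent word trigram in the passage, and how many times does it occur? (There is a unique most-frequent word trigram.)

"cloth cloth cloth", 3 times

Trigram frequencies (highest first):
  cloth cloth cloth: 3
  lose slow lose: 2
  sun sea lose: 1
  sea lose cloth: 1
  lose cloth cloth: 1
  cloth cloth think: 1
  … (25 more, each ≤ 1)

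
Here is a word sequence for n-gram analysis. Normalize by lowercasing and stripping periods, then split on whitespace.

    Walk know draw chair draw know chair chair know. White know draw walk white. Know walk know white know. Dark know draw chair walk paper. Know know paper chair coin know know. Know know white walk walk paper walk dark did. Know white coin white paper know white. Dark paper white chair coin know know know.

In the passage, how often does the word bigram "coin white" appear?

1

Scanning the 55 overlapping bigram windows for "coin white":
  position 44–45: coin white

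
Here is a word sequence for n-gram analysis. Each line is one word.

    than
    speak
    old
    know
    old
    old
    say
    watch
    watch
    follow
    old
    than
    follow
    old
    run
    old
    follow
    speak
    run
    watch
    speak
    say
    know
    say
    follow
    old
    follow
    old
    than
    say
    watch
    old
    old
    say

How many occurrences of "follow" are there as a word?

Scanning the 34 tokens for "follow":
  position 10: follow
  position 13: follow
  position 17: follow
  position 25: follow
  position 27: follow

5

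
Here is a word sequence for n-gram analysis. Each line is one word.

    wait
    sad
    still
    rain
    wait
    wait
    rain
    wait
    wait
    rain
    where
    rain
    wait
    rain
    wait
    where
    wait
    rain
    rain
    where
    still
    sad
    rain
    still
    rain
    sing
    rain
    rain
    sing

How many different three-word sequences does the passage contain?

29 tokens → 27 trigram windows in total.
Repeated trigrams (each contributes count−1 duplicates):
  rain wait wait: 2
  wait rain wait: 2
  wait wait rain: 2
3 duplicate windows → 27 − 3 = 24 distinct.

24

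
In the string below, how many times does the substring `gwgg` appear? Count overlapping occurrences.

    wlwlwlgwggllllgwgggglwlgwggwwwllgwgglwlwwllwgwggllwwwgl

5

Sliding a length-4 window over the 55 characters (52 positions):
  position 7–10: gwgg
  position 15–18: gwgg
  position 24–27: gwgg
  position 33–36: gwgg
  position 45–48: gwgg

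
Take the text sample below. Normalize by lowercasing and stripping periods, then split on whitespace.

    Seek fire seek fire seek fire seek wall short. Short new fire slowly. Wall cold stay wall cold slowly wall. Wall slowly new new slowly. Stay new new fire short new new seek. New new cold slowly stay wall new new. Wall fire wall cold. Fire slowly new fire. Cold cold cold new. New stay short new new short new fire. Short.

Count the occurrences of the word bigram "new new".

Scanning the 61 overlapping bigram windows for "new new":
  position 23–24: new new
  position 27–28: new new
  position 31–32: new new
  position 34–35: new new
  position 40–41: new new
  position 53–54: new new
  position 57–58: new new

7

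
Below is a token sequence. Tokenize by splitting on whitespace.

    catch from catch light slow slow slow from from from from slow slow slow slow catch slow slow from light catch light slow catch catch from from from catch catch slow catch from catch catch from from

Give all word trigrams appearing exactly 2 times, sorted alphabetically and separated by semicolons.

catch catch from; catch from catch; catch from from; catch light slow; from catch catch; slow slow from

Trigram counts meeting the condition (exactly 2 times):
  catch catch from: 2
  catch from catch: 2
  catch from from: 2
  catch light slow: 2
  from catch catch: 2
  slow slow from: 2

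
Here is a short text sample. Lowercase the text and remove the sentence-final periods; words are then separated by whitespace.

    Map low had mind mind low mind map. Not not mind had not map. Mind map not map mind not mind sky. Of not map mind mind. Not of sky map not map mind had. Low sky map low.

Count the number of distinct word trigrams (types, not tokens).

39 tokens → 37 trigram windows in total.
Repeated trigrams (each contributes count−1 duplicates):
  not map mind: 4
  map not map: 2
  mind map not: 2
5 duplicate windows → 37 − 5 = 32 distinct.

32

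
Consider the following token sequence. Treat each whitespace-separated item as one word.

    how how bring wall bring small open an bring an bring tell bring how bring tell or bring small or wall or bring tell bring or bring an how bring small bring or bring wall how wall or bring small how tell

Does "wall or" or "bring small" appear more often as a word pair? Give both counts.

"bring small" (4 vs 2)

"wall or": 2 occurrences
"bring small": 4 occurrences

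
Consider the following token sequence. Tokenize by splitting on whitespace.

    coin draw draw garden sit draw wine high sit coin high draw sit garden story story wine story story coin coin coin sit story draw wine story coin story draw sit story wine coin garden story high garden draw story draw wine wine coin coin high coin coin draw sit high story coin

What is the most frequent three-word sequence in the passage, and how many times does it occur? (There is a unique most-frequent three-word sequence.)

"story draw wine", 2 times

Trigram frequencies (highest first):
  story draw wine: 2
  coin draw draw: 1
  draw draw garden: 1
  draw garden sit: 1
  garden sit draw: 1
  sit draw wine: 1
  … (44 more, each ≤ 1)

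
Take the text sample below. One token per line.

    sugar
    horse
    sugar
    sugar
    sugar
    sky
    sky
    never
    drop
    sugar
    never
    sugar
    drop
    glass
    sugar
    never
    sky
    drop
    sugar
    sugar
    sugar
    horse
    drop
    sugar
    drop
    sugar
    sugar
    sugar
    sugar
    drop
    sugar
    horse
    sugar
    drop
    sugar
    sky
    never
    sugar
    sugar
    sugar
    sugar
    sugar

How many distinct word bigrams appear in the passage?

42 tokens → 41 bigram windows in total.
Repeated bigrams (each contributes count−1 duplicates):
  sugar sugar: 11
  drop sugar: 6
  sugar drop: 4
  sugar horse: 3
  horse sugar: 2
  never sugar: 2
  sky never: 2
  sugar never: 2
  … (1 more repeated)
25 duplicate windows → 41 − 25 = 16 distinct.

16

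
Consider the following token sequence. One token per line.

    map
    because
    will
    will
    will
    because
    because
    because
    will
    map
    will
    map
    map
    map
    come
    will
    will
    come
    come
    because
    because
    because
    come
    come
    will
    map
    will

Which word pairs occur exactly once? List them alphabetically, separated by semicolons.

Bigram counts meeting the condition (exactly once):
  because come: 1
  come because: 1
  map because: 1
  map come: 1
  will because: 1
  will come: 1

because come; come because; map because; map come; will because; will come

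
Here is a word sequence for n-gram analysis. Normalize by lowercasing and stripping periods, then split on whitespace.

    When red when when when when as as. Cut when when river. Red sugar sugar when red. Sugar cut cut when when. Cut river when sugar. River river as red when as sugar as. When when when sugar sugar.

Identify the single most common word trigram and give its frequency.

Trigram frequencies (highest first):
  when when when: 3
  cut when when: 2
  when red when: 1
  red when when: 1
  when when as: 1
  when as as: 1
  … (28 more, each ≤ 1)

"when when when", 3 times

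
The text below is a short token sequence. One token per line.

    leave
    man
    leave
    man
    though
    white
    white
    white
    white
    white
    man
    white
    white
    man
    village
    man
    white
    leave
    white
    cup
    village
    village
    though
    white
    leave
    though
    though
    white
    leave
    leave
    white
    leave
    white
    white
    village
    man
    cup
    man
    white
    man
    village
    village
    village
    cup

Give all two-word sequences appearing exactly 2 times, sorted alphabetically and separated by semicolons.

Bigram counts meeting the condition (exactly 2 times):
  leave man: 2
  man village: 2
  village man: 2

leave man; man village; village man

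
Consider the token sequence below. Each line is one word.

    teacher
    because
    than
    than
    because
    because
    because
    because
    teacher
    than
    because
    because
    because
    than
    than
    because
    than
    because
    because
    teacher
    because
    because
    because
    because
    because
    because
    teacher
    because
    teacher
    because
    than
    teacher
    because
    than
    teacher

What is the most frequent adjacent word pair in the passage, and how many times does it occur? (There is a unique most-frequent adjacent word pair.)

Bigram frequencies (highest first):
  because because: 11
  teacher because: 5
  because than: 5
  than because: 4
  because teacher: 4
  than than: 2
  … (2 more, each ≤ 2)

"because because", 11 times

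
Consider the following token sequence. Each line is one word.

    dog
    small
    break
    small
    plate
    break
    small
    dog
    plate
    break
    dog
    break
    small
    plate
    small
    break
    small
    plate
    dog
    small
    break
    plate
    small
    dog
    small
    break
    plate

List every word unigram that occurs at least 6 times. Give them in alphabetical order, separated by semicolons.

Unigram counts meeting the condition (at least 6 times):
  break: 7
  plate: 6
  small: 9

break; plate; small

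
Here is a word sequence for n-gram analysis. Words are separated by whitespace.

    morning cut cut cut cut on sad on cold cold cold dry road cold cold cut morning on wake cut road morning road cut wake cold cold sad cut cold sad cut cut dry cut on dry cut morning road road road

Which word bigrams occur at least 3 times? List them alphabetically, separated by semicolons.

Bigram counts meeting the condition (at least 3 times):
  cold cold: 4
  cut cut: 4

cold cold; cut cut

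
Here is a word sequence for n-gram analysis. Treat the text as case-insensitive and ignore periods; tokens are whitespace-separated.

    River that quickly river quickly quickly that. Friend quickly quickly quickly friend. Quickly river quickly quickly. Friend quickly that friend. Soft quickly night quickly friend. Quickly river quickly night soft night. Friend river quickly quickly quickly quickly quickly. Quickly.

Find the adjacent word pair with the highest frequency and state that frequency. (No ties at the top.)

"quickly quickly", 9 times

Bigram frequencies (highest first):
  quickly quickly: 9
  river quickly: 4
  friend quickly: 4
  quickly river: 3
  quickly friend: 3
  quickly that: 2
  … (11 more, each ≤ 2)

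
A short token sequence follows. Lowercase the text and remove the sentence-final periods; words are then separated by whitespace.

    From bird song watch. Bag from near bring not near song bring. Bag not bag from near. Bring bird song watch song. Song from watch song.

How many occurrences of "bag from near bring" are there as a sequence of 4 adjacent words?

2

Scanning the 23 overlapping 4-gram windows for "bag from near bring":
  position 5–8: bag from near bring
  position 15–18: bag from near bring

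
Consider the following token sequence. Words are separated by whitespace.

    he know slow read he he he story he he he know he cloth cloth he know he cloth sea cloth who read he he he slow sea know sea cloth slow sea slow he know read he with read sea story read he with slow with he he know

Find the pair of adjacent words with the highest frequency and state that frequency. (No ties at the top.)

"he he", 7 times

Bigram frequencies (highest first):
  he he: 7
  he know: 5
  read he: 4
  know he: 2
  he cloth: 2
  sea cloth: 2
  … (25 more, each ≤ 2)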